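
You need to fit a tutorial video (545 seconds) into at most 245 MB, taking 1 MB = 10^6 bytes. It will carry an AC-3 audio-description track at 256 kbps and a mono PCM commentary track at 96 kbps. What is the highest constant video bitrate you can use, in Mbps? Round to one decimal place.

3.2 Mbps

Budget: 245 MB = 1960.0 Mb.
Total bitrate budget: 1960.0 Mb / 545 s = 3.596 Mbps.
Audio total: 256 + 96 = 352 kbps = 0.352 Mbps.
Video: 3.596 − 0.352 = 3.244 Mbps.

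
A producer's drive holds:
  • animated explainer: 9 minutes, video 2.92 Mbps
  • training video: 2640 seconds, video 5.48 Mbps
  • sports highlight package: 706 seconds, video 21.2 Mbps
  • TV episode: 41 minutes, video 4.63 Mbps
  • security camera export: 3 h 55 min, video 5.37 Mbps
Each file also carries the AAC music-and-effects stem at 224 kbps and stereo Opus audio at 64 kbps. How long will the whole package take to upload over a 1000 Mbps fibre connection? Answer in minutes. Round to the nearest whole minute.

Audio total: 224 + 64 = 288 kbps = 0.288 Mbps.
animated explainer: 3.208 Mbps × 540 s = 1732.3 Mb
training video: 5.768 Mbps × 2640 s = 15227.5 Mb
sports highlight package: 21.488 Mbps × 706 s = 15170.5 Mb
TV episode: 4.918 Mbps × 2460 s = 12098.3 Mb
security camera export: 5.658 Mbps × 14100 s = 79777.8 Mb
Total: 124006.4 Mb = 15500.8 MB.
At 1000 Mbps: 124006.4 / 1000 = 124 s ≈ 2.07 minutes.

2 minutes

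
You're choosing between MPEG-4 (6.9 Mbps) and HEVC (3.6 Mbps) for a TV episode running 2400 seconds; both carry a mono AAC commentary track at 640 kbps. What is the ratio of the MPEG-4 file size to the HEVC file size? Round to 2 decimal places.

1.78

Audio: 640 kbps = 0.640 Mbps.
MPEG-4: 7.540 Mbps × 2400 s = 18096.0 Mb = 2.107 GiB.
HEVC: 4.240 Mbps × 2400 s = 10176.0 Mb = 1.185 GiB.
Ratio: 2.107 / 1.185 = 1.778.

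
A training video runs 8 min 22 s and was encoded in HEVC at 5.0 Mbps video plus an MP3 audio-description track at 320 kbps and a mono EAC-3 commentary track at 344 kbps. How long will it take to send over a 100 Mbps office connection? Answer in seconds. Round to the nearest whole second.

28 seconds

8 min 22 s = 502 s
Audio total: 320 + 344 = 664 kbps = 0.664 Mbps.
Total bitrate: 5.664 Mbps.
File: 5.664 Mbps × 502 s = 2843.3 Mb.
At 100 Mbps: 2843.3 / 100 = 28.4 s ≈ 28.4 seconds.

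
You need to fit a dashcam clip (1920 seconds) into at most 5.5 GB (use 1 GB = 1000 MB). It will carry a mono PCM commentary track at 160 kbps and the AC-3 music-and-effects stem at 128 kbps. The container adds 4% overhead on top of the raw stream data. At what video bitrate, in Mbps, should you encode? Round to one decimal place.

Budget: 5.5 GB = 44000.0 Mb.
Stream payload after overhead: 44000.0 / 1.04 = 42307.7 Mb.
Total bitrate budget: 42307.7 Mb / 1920 s = 22.035 Mbps.
Audio total: 160 + 128 = 288 kbps = 0.288 Mbps.
Video: 22.035 − 0.288 = 21.747 Mbps.

21.7 Mbps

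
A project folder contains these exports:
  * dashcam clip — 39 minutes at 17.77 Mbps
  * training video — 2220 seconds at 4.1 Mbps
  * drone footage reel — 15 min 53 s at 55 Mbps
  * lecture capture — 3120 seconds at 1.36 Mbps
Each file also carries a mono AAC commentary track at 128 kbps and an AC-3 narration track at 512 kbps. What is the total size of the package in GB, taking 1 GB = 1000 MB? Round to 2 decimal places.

14.11 GB

Audio total: 128 + 512 = 640 kbps = 0.640 Mbps.
dashcam clip: 18.410 Mbps × 2340 s = 43079.4 Mb
training video: 4.740 Mbps × 2220 s = 10522.8 Mb
drone footage reel: 55.640 Mbps × 953 s = 53024.9 Mb
lecture capture: 2.000 Mbps × 3120 s = 6240.0 Mb
Total: 112867.1 Mb = 14108.4 MB.
= 14.11 GB.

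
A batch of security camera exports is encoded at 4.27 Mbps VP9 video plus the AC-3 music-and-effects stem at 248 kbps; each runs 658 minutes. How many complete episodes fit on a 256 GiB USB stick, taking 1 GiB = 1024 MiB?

658 min = 39480 s
Audio: 248 kbps = 0.248 Mbps.
Total bitrate: 4.518 Mbps.
Per item: 4.518 Mbps × 39480 s = 178,371 Mb = 22,296 MB.
Capacity: 256 GiB = 2,199,023 Mb; 12.33 items → 12 complete.

12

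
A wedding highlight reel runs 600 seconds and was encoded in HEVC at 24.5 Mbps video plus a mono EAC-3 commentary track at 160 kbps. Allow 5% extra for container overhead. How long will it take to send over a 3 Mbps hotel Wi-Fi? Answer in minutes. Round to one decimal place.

86.3 minutes

Audio: 160 kbps = 0.160 Mbps.
Total bitrate: 24.660 Mbps.
File: 24.660 Mbps × 600 s = 14796.0 Mb.
With 5% container overhead: ×1.05. → 15535.8 Mb.
At 3 Mbps: 15535.8 / 3 = 5178.6 s ≈ 86.3 minutes.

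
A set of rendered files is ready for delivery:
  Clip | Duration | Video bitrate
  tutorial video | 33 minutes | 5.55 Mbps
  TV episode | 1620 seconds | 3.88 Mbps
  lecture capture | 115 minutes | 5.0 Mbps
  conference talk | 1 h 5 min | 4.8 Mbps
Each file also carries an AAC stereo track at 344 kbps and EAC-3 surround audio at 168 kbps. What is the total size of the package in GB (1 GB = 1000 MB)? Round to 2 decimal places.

9.73 GB

Audio total: 344 + 168 = 512 kbps = 0.512 Mbps.
tutorial video: 6.062 Mbps × 1980 s = 12002.8 Mb
TV episode: 4.392 Mbps × 1620 s = 7115.0 Mb
lecture capture: 5.512 Mbps × 6900 s = 38032.8 Mb
conference talk: 5.312 Mbps × 3900 s = 20716.8 Mb
Total: 77867.4 Mb = 9733.4 MB.
= 9.733 GB.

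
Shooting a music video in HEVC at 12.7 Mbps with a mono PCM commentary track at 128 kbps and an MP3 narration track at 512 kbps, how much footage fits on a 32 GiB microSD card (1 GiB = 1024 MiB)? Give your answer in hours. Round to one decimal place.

5.7 hours

Audio total: 128 + 512 = 640 kbps = 0.640 Mbps.
Total bitrate: 12.7 + 0.640 = 13.340 Mbps.
Capacity: 32 GiB = 274,878 Mb.
Recording time: 274,878 / 13.340 = 20,606 s ≈ 5.72 hours.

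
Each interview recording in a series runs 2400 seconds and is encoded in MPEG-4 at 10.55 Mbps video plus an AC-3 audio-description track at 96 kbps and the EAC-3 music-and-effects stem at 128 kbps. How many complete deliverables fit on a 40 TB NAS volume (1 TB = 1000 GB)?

12375

Audio total: 96 + 128 = 224 kbps = 0.224 Mbps.
Total bitrate: 10.774 Mbps.
Per item: 10.774 Mbps × 2400 s = 25,858 Mb = 3,232 MB.
Capacity: 40 TB = 320,000,000 Mb; 12375.47 items → 12375 complete.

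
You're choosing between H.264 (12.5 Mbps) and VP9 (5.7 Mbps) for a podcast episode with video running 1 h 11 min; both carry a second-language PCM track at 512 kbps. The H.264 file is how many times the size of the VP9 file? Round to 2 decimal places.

1 h 11 min = 71 min = 4260 s
Audio: 512 kbps = 0.512 Mbps.
H.264: 13.012 Mbps × 4260 s = 55431.1 Mb = 6.929 GB.
VP9: 6.212 Mbps × 4260 s = 26463.1 Mb = 3.308 GB.
Ratio: 6.929 / 3.308 = 2.095.

2.09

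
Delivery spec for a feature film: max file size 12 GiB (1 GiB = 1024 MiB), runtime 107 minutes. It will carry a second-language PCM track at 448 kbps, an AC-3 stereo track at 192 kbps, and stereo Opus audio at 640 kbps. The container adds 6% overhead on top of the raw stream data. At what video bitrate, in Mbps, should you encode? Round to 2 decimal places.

Budget: 12 GiB = 103079.2 Mb.
Stream payload after overhead: 103079.2 / 1.06 = 97244.5 Mb.
107 min = 6420 s
Total bitrate budget: 97244.5 Mb / 6420 s = 15.147 Mbps.
Audio total: 448 + 192 + 640 = 1280 kbps = 1.280 Mbps.
Video: 15.147 − 1.280 = 13.867 Mbps.

13.87 Mbps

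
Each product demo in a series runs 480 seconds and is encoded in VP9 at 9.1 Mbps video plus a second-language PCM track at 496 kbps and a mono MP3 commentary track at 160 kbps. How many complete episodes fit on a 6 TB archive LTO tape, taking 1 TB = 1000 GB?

10250

Audio total: 496 + 160 = 656 kbps = 0.656 Mbps.
Total bitrate: 9.756 Mbps.
Per item: 9.756 Mbps × 480 s = 4,683 Mb = 585.4 MB.
Capacity: 6 TB = 48,000,000 Mb; 10250.10 items → 10250 complete.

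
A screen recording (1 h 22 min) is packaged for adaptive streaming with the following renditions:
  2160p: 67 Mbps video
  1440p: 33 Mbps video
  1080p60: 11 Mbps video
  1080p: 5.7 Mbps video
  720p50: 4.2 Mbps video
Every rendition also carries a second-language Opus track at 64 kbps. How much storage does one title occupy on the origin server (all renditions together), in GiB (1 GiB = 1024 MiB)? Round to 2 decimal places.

1 h 22 min = 82 min = 4920 s
Audio: 64 kbps = 0.064 Mbps.
Sum of rendition bitrates: (67+0.064) + (33+0.064) + (11+0.064) + (5.7+0.064) + (4.2+0.064) = 121.220 Mbps.
× 4920 s = 596,402 Mb = 74,550 MB = 69.43 GiB.

69.43 GiB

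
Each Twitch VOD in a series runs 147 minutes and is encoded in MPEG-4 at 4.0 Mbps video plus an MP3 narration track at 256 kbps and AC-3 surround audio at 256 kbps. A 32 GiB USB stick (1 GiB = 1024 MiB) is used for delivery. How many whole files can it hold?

147 min = 8820 s
Audio total: 256 + 256 = 512 kbps = 0.512 Mbps.
Total bitrate: 4.512 Mbps.
Per item: 4.512 Mbps × 8820 s = 39,796 Mb = 4,974 MB.
Capacity: 32 GiB = 274,878 Mb; 6.91 items → 6 complete.

6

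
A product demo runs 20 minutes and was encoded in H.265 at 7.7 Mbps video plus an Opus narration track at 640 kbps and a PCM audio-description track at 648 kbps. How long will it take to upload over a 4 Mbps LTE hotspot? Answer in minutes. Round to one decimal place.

20 min = 1200 s
Audio total: 640 + 648 = 1288 kbps = 1.288 Mbps.
Total bitrate: 8.988 Mbps.
File: 8.988 Mbps × 1200 s = 10785.6 Mb.
At 4 Mbps: 10785.6 / 4 = 2696.4 s ≈ 44.9 minutes.

44.9 minutes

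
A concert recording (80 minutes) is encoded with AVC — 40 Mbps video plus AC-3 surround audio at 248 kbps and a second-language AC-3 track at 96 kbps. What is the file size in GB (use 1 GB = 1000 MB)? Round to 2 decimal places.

80 min = 4800 s
Audio total: 248 + 96 = 344 kbps = 0.344 Mbps.
Total bitrate: 40 + 0.344 = 40.344 Mbps.
Stream data: 40.344 Mbps × 4800 s = 193651.2 Mb.
193,651 Mb ÷ 8 = 24,206 MB → 24.21 GB.

24.21 GB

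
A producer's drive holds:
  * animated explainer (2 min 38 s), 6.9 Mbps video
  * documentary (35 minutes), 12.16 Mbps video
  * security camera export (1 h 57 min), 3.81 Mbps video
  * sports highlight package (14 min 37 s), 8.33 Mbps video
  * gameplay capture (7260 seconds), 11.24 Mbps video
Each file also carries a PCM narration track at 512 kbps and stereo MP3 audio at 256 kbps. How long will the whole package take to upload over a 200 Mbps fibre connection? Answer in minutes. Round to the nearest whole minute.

13 minutes

Audio total: 512 + 256 = 768 kbps = 0.768 Mbps.
animated explainer: 7.668 Mbps × 158 s = 1211.5 Mb
documentary: 12.928 Mbps × 2100 s = 27148.8 Mb
security camera export: 4.578 Mbps × 7020 s = 32137.6 Mb
sports highlight package: 9.098 Mbps × 877 s = 7978.9 Mb
gameplay capture: 12.008 Mbps × 7260 s = 87178.1 Mb
Total: 155654.9 Mb = 19456.9 MB.
At 200 Mbps: 155654.9 / 200 = 778 s ≈ 13 minutes.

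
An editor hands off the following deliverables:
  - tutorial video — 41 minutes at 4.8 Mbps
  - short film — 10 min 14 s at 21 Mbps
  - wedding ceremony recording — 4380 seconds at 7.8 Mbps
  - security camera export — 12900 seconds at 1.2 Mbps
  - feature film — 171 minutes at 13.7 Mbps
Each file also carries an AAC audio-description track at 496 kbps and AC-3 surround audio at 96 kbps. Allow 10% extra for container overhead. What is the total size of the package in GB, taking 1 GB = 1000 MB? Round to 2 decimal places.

32.04 GB

Audio total: 496 + 96 = 592 kbps = 0.592 Mbps.
tutorial video: 5.392 Mbps × 2460 s × 1.10 = 14590.8 Mb
short film: 21.592 Mbps × 614 s × 1.10 = 14583.2 Mb
wedding ceremony recording: 8.392 Mbps × 4380 s × 1.10 = 40432.7 Mb
security camera export: 1.792 Mbps × 12900 s × 1.10 = 25428.5 Mb
feature film: 14.292 Mbps × 10260 s × 1.10 = 161299.5 Mb
Total: 256334.6 Mb = 32041.8 MB.
= 32.04 GB.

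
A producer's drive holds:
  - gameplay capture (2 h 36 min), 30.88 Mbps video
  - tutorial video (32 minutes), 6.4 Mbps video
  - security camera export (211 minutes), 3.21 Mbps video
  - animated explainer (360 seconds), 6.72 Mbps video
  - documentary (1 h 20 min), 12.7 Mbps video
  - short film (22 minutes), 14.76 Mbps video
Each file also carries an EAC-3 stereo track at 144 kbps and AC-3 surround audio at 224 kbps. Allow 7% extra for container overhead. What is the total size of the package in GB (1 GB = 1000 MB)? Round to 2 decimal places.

Audio total: 144 + 224 = 368 kbps = 0.368 Mbps.
gameplay capture: 31.248 Mbps × 9360 s × 1.07 = 312955.0 Mb
tutorial video: 6.768 Mbps × 1920 s × 1.07 = 13904.2 Mb
security camera export: 3.578 Mbps × 12660 s × 1.07 = 48468.3 Mb
animated explainer: 7.088 Mbps × 360 s × 1.07 = 2730.3 Mb
documentary: 13.068 Mbps × 4800 s × 1.07 = 67117.2 Mb
short film: 15.128 Mbps × 1320 s × 1.07 = 21366.8 Mb
Total: 466541.8 Mb = 58317.7 MB.
= 58.32 GB.

58.32 GB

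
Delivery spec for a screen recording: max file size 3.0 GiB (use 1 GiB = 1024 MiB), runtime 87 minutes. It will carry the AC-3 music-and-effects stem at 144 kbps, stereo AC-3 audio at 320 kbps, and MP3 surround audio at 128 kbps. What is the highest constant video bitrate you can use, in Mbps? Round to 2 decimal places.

4.34 Mbps

Budget: 3.0 GiB = 25769.8 Mb.
87 min = 5220 s
Total bitrate budget: 25769.8 Mb / 5220 s = 4.937 Mbps.
Audio total: 144 + 320 + 128 = 592 kbps = 0.592 Mbps.
Video: 4.937 − 0.592 = 4.345 Mbps.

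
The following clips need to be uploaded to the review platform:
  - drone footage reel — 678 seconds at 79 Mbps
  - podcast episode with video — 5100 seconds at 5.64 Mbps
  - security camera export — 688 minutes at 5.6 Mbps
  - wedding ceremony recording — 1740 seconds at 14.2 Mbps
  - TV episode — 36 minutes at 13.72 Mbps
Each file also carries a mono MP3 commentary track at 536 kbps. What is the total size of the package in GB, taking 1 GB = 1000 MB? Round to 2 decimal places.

49.39 GB

Audio: 536 kbps = 0.536 Mbps.
drone footage reel: 79.536 Mbps × 678 s = 53925.4 Mb
podcast episode with video: 6.176 Mbps × 5100 s = 31497.6 Mb
security camera export: 6.136 Mbps × 41280 s = 253294.1 Mb
wedding ceremony recording: 14.736 Mbps × 1740 s = 25640.6 Mb
TV episode: 14.256 Mbps × 2160 s = 30793.0 Mb
Total: 395150.7 Mb = 49393.8 MB.
= 49.39 GB.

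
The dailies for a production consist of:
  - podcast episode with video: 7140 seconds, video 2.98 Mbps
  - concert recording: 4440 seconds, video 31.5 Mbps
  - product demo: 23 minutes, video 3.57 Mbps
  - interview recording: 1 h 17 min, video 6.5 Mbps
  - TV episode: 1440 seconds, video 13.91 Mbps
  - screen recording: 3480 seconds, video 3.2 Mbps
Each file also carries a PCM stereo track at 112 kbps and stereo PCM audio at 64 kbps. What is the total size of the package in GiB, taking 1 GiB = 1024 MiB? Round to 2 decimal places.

26.92 GiB

Audio total: 112 + 64 = 176 kbps = 0.176 Mbps.
podcast episode with video: 3.156 Mbps × 7140 s = 22533.8 Mb
concert recording: 31.676 Mbps × 4440 s = 140641.4 Mb
product demo: 3.746 Mbps × 1380 s = 5169.5 Mb
interview recording: 6.676 Mbps × 4620 s = 30843.1 Mb
TV episode: 14.086 Mbps × 1440 s = 20283.8 Mb
screen recording: 3.376 Mbps × 3480 s = 11748.5 Mb
Total: 231220.2 Mb = 28902.5 MB.
= 26.92 GiB.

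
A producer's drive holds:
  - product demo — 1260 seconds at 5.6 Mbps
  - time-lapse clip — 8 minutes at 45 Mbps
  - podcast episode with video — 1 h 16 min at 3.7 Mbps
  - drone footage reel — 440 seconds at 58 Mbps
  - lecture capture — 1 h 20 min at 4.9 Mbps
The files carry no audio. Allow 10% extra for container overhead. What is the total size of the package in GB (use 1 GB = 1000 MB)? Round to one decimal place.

13.0 GB

product demo: 5.600 Mbps × 1260 s × 1.10 = 7761.6 Mb
time-lapse clip: 45.000 Mbps × 480 s × 1.10 = 23760.0 Mb
podcast episode with video: 3.700 Mbps × 4560 s × 1.10 = 18559.2 Mb
drone footage reel: 58.000 Mbps × 440 s × 1.10 = 28072.0 Mb
lecture capture: 4.900 Mbps × 4800 s × 1.10 = 25872.0 Mb
Total: 104024.8 Mb = 13003.1 MB.
= 13.00 GB.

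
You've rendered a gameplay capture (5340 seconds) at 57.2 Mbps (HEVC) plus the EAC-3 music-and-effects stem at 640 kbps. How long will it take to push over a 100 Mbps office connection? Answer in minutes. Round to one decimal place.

Audio: 640 kbps = 0.640 Mbps.
Total bitrate: 57.840 Mbps.
File: 57.840 Mbps × 5340 s = 308865.6 Mb.
At 100 Mbps: 308865.6 / 100 = 3088.7 s ≈ 51.5 minutes.

51.5 minutes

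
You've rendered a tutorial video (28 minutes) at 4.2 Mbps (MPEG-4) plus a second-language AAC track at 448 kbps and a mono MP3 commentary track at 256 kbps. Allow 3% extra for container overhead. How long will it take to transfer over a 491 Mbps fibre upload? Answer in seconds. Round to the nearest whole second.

17 seconds

28 min = 1680 s
Audio total: 448 + 256 = 704 kbps = 0.704 Mbps.
Total bitrate: 4.904 Mbps.
File: 4.904 Mbps × 1680 s = 8238.7 Mb.
With 3% container overhead: ×1.03. → 8485.9 Mb.
At 491 Mbps: 8485.9 / 491 = 17.3 s ≈ 17.3 seconds.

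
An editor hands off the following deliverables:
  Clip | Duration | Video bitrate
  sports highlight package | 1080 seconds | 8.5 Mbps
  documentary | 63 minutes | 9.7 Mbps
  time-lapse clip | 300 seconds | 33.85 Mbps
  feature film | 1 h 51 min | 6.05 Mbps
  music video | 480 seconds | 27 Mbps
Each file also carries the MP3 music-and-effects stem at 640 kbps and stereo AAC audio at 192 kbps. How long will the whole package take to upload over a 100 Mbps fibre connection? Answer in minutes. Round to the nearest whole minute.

Audio total: 640 + 192 = 832 kbps = 0.832 Mbps.
sports highlight package: 9.332 Mbps × 1080 s = 10078.6 Mb
documentary: 10.532 Mbps × 3780 s = 39811.0 Mb
time-lapse clip: 34.682 Mbps × 300 s = 10404.6 Mb
feature film: 6.882 Mbps × 6660 s = 45834.1 Mb
music video: 27.832 Mbps × 480 s = 13359.4 Mb
Total: 119487.6 Mb = 14936.0 MB.
At 100 Mbps: 119487.6 / 100 = 1195 s ≈ 19.9 minutes.

20 minutes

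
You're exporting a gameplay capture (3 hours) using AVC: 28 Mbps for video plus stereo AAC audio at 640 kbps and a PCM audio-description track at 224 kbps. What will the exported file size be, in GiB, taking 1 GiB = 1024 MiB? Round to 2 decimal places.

3 h = 10800 s
Audio total: 640 + 224 = 864 kbps = 0.864 Mbps.
Total bitrate: 28 + 0.864 = 28.864 Mbps.
Stream data: 28.864 Mbps × 10800 s = 311731.2 Mb.
311,731 Mb = 38,966,400,000 bytes ÷ 1,073,741,824 = 36.29 GiB.

36.29 GiB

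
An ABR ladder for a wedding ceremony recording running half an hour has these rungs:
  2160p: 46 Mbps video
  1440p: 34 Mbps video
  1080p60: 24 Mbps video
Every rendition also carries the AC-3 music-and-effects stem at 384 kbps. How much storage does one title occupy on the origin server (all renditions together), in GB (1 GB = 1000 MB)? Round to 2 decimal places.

30 min = 1800 s
Audio: 384 kbps = 0.384 Mbps.
Sum of rendition bitrates: (46+0.384) + (34+0.384) + (24+0.384) = 105.152 Mbps.
× 1800 s = 189,274 Mb = 23,659 MB = 23.66 GB.

23.66 GB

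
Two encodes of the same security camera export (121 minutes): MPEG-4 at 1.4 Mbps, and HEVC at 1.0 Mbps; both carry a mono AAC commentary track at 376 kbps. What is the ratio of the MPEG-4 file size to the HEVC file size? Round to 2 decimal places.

1.29

121 min = 7260 s
Audio: 376 kbps = 0.376 Mbps.
MPEG-4: 1.776 Mbps × 7260 s = 12893.8 Mb = 1.501 GiB.
HEVC: 1.376 Mbps × 7260 s = 9989.8 Mb = 1.163 GiB.
Ratio: 1.501 / 1.163 = 1.291.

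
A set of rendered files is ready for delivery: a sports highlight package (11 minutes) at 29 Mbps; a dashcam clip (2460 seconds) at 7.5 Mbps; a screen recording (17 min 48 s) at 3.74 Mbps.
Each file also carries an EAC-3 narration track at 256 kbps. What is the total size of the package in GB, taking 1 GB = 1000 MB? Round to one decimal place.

5.3 GB

Audio: 256 kbps = 0.256 Mbps.
sports highlight package: 29.256 Mbps × 660 s = 19309.0 Mb
dashcam clip: 7.756 Mbps × 2460 s = 19079.8 Mb
screen recording: 3.996 Mbps × 1068 s = 4267.7 Mb
Total: 42656.4 Mb = 5332.1 MB.
= 5.332 GB.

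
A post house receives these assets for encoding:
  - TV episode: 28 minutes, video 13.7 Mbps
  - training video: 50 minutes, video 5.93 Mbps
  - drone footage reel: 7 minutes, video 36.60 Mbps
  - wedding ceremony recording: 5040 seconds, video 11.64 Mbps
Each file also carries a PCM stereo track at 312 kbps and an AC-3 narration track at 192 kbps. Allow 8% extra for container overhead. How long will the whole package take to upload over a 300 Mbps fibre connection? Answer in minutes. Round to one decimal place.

7.2 minutes

Audio total: 312 + 192 = 504 kbps = 0.504 Mbps.
TV episode: 14.204 Mbps × 1680 s × 1.08 = 25771.7 Mb
training video: 6.434 Mbps × 3000 s × 1.08 = 20846.2 Mb
drone footage reel: 37.104 Mbps × 420 s × 1.08 = 16830.4 Mb
wedding ceremony recording: 12.144 Mbps × 5040 s × 1.08 = 66102.2 Mb
Total: 129550.5 Mb = 16193.8 MB.
At 300 Mbps: 129550.5 / 300 = 432 s ≈ 7.2 minutes.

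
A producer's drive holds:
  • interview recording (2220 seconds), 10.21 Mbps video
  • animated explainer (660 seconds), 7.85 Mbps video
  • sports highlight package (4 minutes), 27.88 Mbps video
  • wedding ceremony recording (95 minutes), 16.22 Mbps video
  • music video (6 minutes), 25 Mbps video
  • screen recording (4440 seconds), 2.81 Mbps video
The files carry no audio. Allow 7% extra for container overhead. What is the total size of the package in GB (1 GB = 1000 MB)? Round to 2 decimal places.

interview recording: 10.210 Mbps × 2220 s × 1.07 = 24252.8 Mb
animated explainer: 7.850 Mbps × 660 s × 1.07 = 5543.7 Mb
sports highlight package: 27.880 Mbps × 240 s × 1.07 = 7159.6 Mb
wedding ceremony recording: 16.220 Mbps × 5700 s × 1.07 = 98925.8 Mb
music video: 25.000 Mbps × 360 s × 1.07 = 9630.0 Mb
screen recording: 2.810 Mbps × 4440 s × 1.07 = 13349.7 Mb
Total: 158861.6 Mb = 19857.7 MB.
= 19.86 GB.

19.86 GB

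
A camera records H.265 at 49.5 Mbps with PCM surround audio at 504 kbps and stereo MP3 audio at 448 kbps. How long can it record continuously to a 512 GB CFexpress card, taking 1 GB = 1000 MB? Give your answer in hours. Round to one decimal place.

Audio total: 504 + 448 = 952 kbps = 0.952 Mbps.
Total bitrate: 49.5 + 0.952 = 50.452 Mbps.
Capacity: 512 GB = 4,096,000 Mb.
Recording time: 4,096,000 / 50.452 = 81,186 s ≈ 22.6 hours.

22.6 hours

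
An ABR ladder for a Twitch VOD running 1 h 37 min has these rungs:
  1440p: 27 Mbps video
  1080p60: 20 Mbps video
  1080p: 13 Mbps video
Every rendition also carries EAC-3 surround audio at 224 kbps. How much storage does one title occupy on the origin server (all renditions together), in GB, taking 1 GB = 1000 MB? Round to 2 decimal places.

44.14 GB

1 h 37 min = 97 min = 5820 s
Audio: 224 kbps = 0.224 Mbps.
Sum of rendition bitrates: (27+0.224) + (20+0.224) + (13+0.224) = 60.672 Mbps.
× 5820 s = 353,111 Mb = 44,139 MB = 44.14 GB.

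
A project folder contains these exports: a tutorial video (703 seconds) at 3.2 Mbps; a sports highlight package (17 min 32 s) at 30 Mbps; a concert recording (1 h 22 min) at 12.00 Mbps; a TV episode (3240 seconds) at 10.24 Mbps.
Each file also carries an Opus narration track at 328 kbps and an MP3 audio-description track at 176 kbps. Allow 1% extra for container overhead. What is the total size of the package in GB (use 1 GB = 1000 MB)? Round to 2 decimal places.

16.54 GB

Audio total: 328 + 176 = 504 kbps = 0.504 Mbps.
tutorial video: 3.704 Mbps × 703 s × 1.01 = 2630.0 Mb
sports highlight package: 30.504 Mbps × 1052 s × 1.01 = 32411.1 Mb
concert recording: 12.504 Mbps × 4920 s × 1.01 = 62134.9 Mb
TV episode: 10.744 Mbps × 3240 s × 1.01 = 35158.7 Mb
Total: 132334.6 Mb = 16541.8 MB.
= 16.54 GB.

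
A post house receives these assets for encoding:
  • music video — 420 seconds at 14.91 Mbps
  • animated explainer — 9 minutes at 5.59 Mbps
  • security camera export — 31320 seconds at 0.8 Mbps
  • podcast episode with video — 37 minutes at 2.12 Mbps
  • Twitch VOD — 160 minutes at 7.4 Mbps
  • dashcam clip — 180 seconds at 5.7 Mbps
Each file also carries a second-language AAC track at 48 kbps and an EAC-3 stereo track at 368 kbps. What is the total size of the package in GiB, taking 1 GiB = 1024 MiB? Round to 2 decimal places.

Audio total: 48 + 368 = 416 kbps = 0.416 Mbps.
music video: 15.326 Mbps × 420 s = 6436.9 Mb
animated explainer: 6.006 Mbps × 540 s = 3243.2 Mb
security camera export: 1.216 Mbps × 31320 s = 38085.1 Mb
podcast episode with video: 2.536 Mbps × 2220 s = 5629.9 Mb
Twitch VOD: 7.816 Mbps × 9600 s = 75033.6 Mb
dashcam clip: 6.116 Mbps × 180 s = 1100.9 Mb
Total: 129529.7 Mb = 16191.2 MB.
= 15.08 GiB.

15.08 GiB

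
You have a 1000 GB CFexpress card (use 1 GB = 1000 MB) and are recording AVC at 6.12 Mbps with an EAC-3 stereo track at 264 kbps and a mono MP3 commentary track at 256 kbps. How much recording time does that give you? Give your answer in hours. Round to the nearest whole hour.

335 hours

Audio total: 264 + 256 = 520 kbps = 0.520 Mbps.
Total bitrate: 6.12 + 0.520 = 6.640 Mbps.
Capacity: 1000 GB = 8,000,000 Mb.
Recording time: 8,000,000 / 6.640 = 1,204,819 s ≈ 335 hours.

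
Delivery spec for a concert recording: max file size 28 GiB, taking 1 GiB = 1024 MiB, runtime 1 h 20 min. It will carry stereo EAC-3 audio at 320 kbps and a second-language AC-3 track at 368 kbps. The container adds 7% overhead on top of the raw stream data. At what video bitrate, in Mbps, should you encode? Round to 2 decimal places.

Budget: 28 GiB = 240518.2 Mb.
Stream payload after overhead: 240518.2 / 1.07 = 224783.3 Mb.
1 h 20 min = 80 min = 4800 s
Total bitrate budget: 224783.3 Mb / 4800 s = 46.830 Mbps.
Audio total: 320 + 368 = 688 kbps = 0.688 Mbps.
Video: 46.830 − 0.688 = 46.142 Mbps.

46.14 Mbps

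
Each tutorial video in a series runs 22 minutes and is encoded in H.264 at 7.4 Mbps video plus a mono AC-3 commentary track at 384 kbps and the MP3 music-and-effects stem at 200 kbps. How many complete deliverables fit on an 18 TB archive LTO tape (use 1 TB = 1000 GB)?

22 min = 1320 s
Audio total: 384 + 200 = 584 kbps = 0.584 Mbps.
Total bitrate: 7.984 Mbps.
Per item: 7.984 Mbps × 1320 s = 10,539 Mb = 1,317 MB.
Capacity: 18 TB = 144,000,000 Mb; 13663.69 items → 13663 complete.

13663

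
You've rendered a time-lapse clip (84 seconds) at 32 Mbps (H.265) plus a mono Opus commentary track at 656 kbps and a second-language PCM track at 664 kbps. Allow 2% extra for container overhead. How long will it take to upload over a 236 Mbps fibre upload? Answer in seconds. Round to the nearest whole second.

12 seconds

Audio total: 656 + 664 = 1320 kbps = 1.320 Mbps.
Total bitrate: 33.320 Mbps.
File: 33.320 Mbps × 84 s = 2798.9 Mb.
With 2% container overhead: ×1.02. → 2854.9 Mb.
At 236 Mbps: 2854.9 / 236 = 12.1 s ≈ 12.1 seconds.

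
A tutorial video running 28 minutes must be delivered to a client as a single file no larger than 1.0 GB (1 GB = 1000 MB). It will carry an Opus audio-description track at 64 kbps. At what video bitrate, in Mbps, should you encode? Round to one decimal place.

4.7 Mbps

Budget: 1.0 GB = 8000.0 Mb.
28 min = 1680 s
Total bitrate budget: 8000.0 Mb / 1680 s = 4.762 Mbps.
Audio: 64 kbps = 0.064 Mbps.
Video: 4.762 − 0.064 = 4.698 Mbps.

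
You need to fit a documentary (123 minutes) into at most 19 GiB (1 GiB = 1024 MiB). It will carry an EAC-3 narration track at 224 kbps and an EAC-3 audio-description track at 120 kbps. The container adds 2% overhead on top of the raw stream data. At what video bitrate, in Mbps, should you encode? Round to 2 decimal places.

21.34 Mbps

Budget: 19 GiB = 163208.8 Mb.
Stream payload after overhead: 163208.8 / 1.02 = 160008.6 Mb.
123 min = 7380 s
Total bitrate budget: 160008.6 Mb / 7380 s = 21.681 Mbps.
Audio total: 224 + 120 = 344 kbps = 0.344 Mbps.
Video: 21.681 − 0.344 = 21.337 Mbps.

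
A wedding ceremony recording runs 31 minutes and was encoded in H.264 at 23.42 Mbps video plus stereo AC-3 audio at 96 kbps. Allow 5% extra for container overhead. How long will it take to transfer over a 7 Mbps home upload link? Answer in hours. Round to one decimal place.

1.8 hours

31 min = 1860 s
Audio: 96 kbps = 0.096 Mbps.
Total bitrate: 23.516 Mbps.
File: 23.516 Mbps × 1860 s = 43739.8 Mb.
With 5% container overhead: ×1.05. → 45926.7 Mb.
At 7 Mbps: 45926.7 / 7 = 6561.0 s ≈ 1.82 hours.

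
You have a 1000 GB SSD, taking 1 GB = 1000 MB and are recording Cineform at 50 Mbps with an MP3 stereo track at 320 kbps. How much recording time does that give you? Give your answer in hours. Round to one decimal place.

44.2 hours

Audio: 320 kbps = 0.320 Mbps.
Total bitrate: 50 + 0.320 = 50.320 Mbps.
Capacity: 1000 GB = 8,000,000 Mb.
Recording time: 8,000,000 / 50.320 = 158,983 s ≈ 44.2 hours.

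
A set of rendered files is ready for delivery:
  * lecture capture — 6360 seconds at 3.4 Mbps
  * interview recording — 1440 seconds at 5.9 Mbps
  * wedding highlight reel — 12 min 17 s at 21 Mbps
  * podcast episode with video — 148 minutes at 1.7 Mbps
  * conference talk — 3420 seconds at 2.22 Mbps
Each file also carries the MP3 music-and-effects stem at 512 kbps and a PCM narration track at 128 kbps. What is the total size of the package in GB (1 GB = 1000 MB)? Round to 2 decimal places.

10.20 GB

Audio total: 512 + 128 = 640 kbps = 0.640 Mbps.
lecture capture: 4.040 Mbps × 6360 s = 25694.4 Mb
interview recording: 6.540 Mbps × 1440 s = 9417.6 Mb
wedding highlight reel: 21.640 Mbps × 737 s = 15948.7 Mb
podcast episode with video: 2.340 Mbps × 8880 s = 20779.2 Mb
conference talk: 2.860 Mbps × 3420 s = 9781.2 Mb
Total: 81621.1 Mb = 10202.6 MB.
= 10.20 GB.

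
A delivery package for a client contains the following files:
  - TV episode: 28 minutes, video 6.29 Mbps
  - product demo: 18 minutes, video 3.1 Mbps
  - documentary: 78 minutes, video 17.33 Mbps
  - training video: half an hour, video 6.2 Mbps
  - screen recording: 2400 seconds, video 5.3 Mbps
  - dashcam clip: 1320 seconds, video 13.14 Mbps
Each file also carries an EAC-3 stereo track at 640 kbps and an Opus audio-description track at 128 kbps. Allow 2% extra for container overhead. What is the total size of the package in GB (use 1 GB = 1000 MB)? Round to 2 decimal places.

Audio total: 640 + 128 = 768 kbps = 0.768 Mbps.
TV episode: 7.058 Mbps × 1680 s × 1.02 = 12094.6 Mb
product demo: 3.868 Mbps × 1080 s × 1.02 = 4261.0 Mb
documentary: 18.098 Mbps × 4680 s × 1.02 = 86392.6 Mb
training video: 6.968 Mbps × 1800 s × 1.02 = 12793.2 Mb
screen recording: 6.068 Mbps × 2400 s × 1.02 = 14854.5 Mb
dashcam clip: 13.908 Mbps × 1320 s × 1.02 = 18725.7 Mb
Total: 149121.6 Mb = 18640.2 MB.
= 18.64 GB.

18.64 GB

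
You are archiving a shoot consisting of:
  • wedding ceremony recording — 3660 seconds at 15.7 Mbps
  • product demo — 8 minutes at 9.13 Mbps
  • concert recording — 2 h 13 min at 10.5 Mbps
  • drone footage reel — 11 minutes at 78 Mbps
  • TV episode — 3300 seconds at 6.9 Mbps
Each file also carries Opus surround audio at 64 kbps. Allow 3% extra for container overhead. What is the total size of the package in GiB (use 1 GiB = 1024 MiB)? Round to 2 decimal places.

26.49 GiB

Audio: 64 kbps = 0.064 Mbps.
wedding ceremony recording: 15.764 Mbps × 3660 s × 1.03 = 59427.1 Mb
product demo: 9.194 Mbps × 480 s × 1.03 = 4545.5 Mb
concert recording: 10.564 Mbps × 7980 s × 1.03 = 86829.7 Mb
drone footage reel: 78.064 Mbps × 660 s × 1.03 = 53067.9 Mb
TV episode: 6.964 Mbps × 3300 s × 1.03 = 23670.6 Mb
Total: 227540.9 Mb = 28442.6 MB.
= 26.49 GiB.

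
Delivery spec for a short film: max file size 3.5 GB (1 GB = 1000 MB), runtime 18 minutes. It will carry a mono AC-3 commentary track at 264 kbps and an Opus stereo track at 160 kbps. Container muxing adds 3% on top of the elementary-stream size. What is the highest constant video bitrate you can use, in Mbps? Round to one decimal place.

24.7 Mbps

Budget: 3.5 GB = 28000.0 Mb.
Stream payload after overhead: 28000.0 / 1.03 = 27184.5 Mb.
18 min = 1080 s
Total bitrate budget: 27184.5 Mb / 1080 s = 25.171 Mbps.
Audio total: 264 + 160 = 424 kbps = 0.424 Mbps.
Video: 25.171 − 0.424 = 24.747 Mbps.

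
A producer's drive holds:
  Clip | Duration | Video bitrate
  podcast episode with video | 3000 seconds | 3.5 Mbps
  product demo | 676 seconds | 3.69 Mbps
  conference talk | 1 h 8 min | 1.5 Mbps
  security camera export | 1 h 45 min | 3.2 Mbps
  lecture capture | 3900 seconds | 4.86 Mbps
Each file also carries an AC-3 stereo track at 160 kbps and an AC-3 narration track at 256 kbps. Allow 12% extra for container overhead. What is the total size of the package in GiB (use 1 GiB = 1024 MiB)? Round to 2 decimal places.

Audio total: 160 + 256 = 416 kbps = 0.416 Mbps.
podcast episode with video: 3.916 Mbps × 3000 s × 1.12 = 13157.8 Mb
product demo: 4.106 Mbps × 676 s × 1.12 = 3108.7 Mb
conference talk: 1.916 Mbps × 4080 s × 1.12 = 8755.4 Mb
security camera export: 3.616 Mbps × 6300 s × 1.12 = 25514.5 Mb
lecture capture: 5.276 Mbps × 3900 s × 1.12 = 23045.6 Mb
Total: 73581.9 Mb = 9197.7 MB.
= 8.566 GiB.

8.57 GiB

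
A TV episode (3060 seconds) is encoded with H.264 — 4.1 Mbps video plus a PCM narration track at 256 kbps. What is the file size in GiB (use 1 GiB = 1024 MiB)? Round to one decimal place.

Audio: 256 kbps = 0.256 Mbps.
Total bitrate: 4.1 + 0.256 = 4.356 Mbps.
Stream data: 4.356 Mbps × 3060 s = 13329.4 Mb.
13,329 Mb = 1,666,170,000 bytes ÷ 1,073,741,824 = 1.552 GiB.

1.6 GiB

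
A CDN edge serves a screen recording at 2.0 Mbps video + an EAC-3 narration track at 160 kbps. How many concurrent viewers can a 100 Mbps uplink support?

46

Audio: 160 kbps = 0.160 Mbps.
Per-viewer media rate: 2.160 Mbps.
100 Mbps = 100.0 Mbps; 100.0 / 2.160 = 46.30 → 46 viewers.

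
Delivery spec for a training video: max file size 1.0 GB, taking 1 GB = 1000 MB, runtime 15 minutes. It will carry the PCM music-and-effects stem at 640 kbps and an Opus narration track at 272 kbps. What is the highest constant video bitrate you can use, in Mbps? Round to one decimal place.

8.0 Mbps

Budget: 1.0 GB = 8000.0 Mb.
15 min = 900 s
Total bitrate budget: 8000.0 Mb / 900 s = 8.889 Mbps.
Audio total: 640 + 272 = 912 kbps = 0.912 Mbps.
Video: 8.889 − 0.912 = 7.977 Mbps.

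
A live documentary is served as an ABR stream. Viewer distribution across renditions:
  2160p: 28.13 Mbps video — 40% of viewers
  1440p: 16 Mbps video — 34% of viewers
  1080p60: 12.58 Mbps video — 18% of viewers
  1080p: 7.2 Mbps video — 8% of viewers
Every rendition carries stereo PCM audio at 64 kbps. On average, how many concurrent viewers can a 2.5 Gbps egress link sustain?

127

Audio: 64 kbps = 0.064 Mbps.
Average per-viewer bitrate: 0.40×28.194 + 0.34×16.064 + 0.18×12.644 + 0.08×7.264 = 19.596 Mbps.
2.5 Gbps = 2,500 Mbps; 2,500 / 19.596 = 127.57 → 127.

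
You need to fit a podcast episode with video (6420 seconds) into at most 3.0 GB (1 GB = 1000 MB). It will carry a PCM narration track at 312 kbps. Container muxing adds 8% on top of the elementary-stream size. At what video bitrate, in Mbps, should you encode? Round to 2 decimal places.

Budget: 3.0 GB = 24000.0 Mb.
Stream payload after overhead: 24000.0 / 1.08 = 22222.2 Mb.
Total bitrate budget: 22222.2 Mb / 6420 s = 3.461 Mbps.
Audio: 312 kbps = 0.312 Mbps.
Video: 3.461 − 0.312 = 3.149 Mbps.

3.15 Mbps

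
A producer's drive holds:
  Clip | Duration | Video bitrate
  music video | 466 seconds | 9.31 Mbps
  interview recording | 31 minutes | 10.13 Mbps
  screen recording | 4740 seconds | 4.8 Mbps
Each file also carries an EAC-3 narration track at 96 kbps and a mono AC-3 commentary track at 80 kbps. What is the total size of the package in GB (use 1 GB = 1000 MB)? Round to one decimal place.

5.9 GB

Audio total: 96 + 80 = 176 kbps = 0.176 Mbps.
music video: 9.486 Mbps × 466 s = 4420.5 Mb
interview recording: 10.306 Mbps × 1860 s = 19169.2 Mb
screen recording: 4.976 Mbps × 4740 s = 23586.2 Mb
Total: 47175.9 Mb = 5897.0 MB.
= 5.897 GB.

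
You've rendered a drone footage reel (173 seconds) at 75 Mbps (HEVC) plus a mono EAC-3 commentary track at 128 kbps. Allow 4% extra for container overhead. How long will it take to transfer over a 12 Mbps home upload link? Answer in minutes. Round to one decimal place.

Audio: 128 kbps = 0.128 Mbps.
Total bitrate: 75.128 Mbps.
File: 75.128 Mbps × 173 s = 12997.1 Mb.
With 4% container overhead: ×1.04. → 13517.0 Mb.
At 12 Mbps: 13517.0 / 12 = 1126.4 s ≈ 18.8 minutes.

18.8 minutes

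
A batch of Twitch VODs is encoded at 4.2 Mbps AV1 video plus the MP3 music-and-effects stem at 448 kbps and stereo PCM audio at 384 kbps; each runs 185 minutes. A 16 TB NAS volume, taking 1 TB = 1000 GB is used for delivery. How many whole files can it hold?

185 min = 11100 s
Audio total: 448 + 384 = 832 kbps = 0.832 Mbps.
Total bitrate: 5.032 Mbps.
Per item: 5.032 Mbps × 11100 s = 55,855 Mb = 6,982 MB.
Capacity: 16 TB = 128,000,000 Mb; 2291.64 items → 2291 complete.

2291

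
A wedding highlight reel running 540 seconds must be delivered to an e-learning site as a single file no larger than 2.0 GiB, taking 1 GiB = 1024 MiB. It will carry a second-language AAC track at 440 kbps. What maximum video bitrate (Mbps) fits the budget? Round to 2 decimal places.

Budget: 2.0 GiB = 17179.9 Mb.
Total bitrate budget: 17179.9 Mb / 540 s = 31.815 Mbps.
Audio: 440 kbps = 0.440 Mbps.
Video: 31.815 − 0.440 = 31.375 Mbps.

31.37 Mbps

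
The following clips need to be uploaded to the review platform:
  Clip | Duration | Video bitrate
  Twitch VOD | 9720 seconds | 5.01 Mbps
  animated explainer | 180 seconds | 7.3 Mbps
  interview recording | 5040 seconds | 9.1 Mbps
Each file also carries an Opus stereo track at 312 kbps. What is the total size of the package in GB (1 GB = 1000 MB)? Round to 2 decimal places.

Audio: 312 kbps = 0.312 Mbps.
Twitch VOD: 5.322 Mbps × 9720 s = 51729.8 Mb
animated explainer: 7.612 Mbps × 180 s = 1370.2 Mb
interview recording: 9.412 Mbps × 5040 s = 47436.5 Mb
Total: 100536.5 Mb = 12567.1 MB.
= 12.57 GB.

12.57 GB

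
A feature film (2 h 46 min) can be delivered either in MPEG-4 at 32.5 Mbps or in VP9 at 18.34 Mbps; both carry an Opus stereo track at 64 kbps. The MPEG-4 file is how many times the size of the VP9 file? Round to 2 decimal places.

1.77

2 h 46 min = 166 min = 9960 s
Audio: 64 kbps = 0.064 Mbps.
MPEG-4: 32.564 Mbps × 9960 s = 324337.4 Mb = 37.758 GiB.
VP9: 18.404 Mbps × 9960 s = 183303.8 Mb = 21.339 GiB.
Ratio: 37.758 / 21.339 = 1.769.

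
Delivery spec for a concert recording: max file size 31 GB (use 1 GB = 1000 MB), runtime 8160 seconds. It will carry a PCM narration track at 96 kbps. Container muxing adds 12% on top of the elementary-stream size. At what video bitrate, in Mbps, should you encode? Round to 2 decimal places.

27.04 Mbps

Budget: 31 GB = 248000.0 Mb.
Stream payload after overhead: 248000.0 / 1.12 = 221428.6 Mb.
Total bitrate budget: 221428.6 Mb / 8160 s = 27.136 Mbps.
Audio: 96 kbps = 0.096 Mbps.
Video: 27.136 − 0.096 = 27.040 Mbps.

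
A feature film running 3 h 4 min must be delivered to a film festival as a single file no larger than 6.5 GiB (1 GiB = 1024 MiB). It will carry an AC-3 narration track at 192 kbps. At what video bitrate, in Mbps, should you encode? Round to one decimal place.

Budget: 6.5 GiB = 55834.6 Mb.
3 h 4 min = 184 min = 11040 s
Total bitrate budget: 55834.6 Mb / 11040 s = 5.057 Mbps.
Audio: 192 kbps = 0.192 Mbps.
Video: 5.057 − 0.192 = 4.865 Mbps.

4.9 Mbps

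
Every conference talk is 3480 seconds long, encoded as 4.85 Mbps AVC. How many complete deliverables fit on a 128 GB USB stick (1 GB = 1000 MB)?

60

Per item: 4.850 Mbps × 3480 s = 16,878 Mb = 2,110 MB.
Capacity: 128 GB = 1,024,000 Mb; 60.67 items → 60 complete.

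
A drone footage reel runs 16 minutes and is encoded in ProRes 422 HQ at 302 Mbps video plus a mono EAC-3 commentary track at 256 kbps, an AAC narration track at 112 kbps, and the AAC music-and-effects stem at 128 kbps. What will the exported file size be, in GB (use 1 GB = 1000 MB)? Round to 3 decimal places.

36.300 GB

16 min = 960 s
Audio total: 256 + 112 + 128 = 496 kbps = 0.496 Mbps.
Total bitrate: 302 + 0.496 = 302.496 Mbps.
Stream data: 302.496 Mbps × 960 s = 290396.2 Mb.
290,396 Mb ÷ 8 = 36,300 MB → 36.30 GB.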